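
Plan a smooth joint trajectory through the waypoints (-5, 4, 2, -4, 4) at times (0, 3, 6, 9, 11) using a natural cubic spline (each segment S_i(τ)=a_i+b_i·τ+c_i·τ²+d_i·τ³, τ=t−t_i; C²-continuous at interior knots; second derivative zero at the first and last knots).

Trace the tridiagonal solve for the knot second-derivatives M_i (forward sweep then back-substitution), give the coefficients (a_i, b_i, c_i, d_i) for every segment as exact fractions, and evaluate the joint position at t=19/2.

Δ: Δ0=3, Δ1=-2/3, Δ2=-2, Δ3=4
row 1: diag=12, rhs=-22; c'=1/4, d'=-11/6
row 2: denom=12−3·1/4=45/4; d'=(-8−3·-11/6)/(45/4)=-2/9
row 3: denom=10−3·4/15=46/5; d'=(36−3·-2/9)/(46/5)=275/69
back: M3=275/69
back: M2=-2/9−4/15·275/69=-266/207
back: M1=-11/6−1/4·-266/207=-313/207
M: M0=0, M1=-313/207, M2=-266/207, M3=275/69, M4=0
seg 0: a=-5, c=M0/2=0, d=(M1−M0)/(6·3)=-313/3726, b=Δ0−h0·(2M0+M1)/6=1555/414
seg 1: a=4, c=M1/2=-313/414, d=(M2−M1)/(6·3)=47/3726, b=Δ1−h1·(2M1+M2)/6=308/207
seg 2: a=2, c=M2/2=-133/207, d=(M3−M2)/(6·3)=1091/3726, b=Δ2−h2·(2M2+M3)/6=-1121/414
seg 3: a=-4, c=M3/2=275/138, d=(M4−M3)/(6·2)=-275/828, b=Δ3−h3·(2M3+M4)/6=278/207
t_q=19/2 → seg 3, τ=1/2; S=-4+278/207·τ+275/138·τ²+-275/828·τ³=-6341/2208

  seg 0: a=-5 b=1555/414 c=0 d=-313/3726
  seg 1: a=4 b=308/207 c=-313/414 d=47/3726
  seg 2: a=2 b=-1121/414 c=-133/207 d=1091/3726
  seg 3: a=-4 b=278/207 c=275/138 d=-275/828
S(19/2) = -6341/2208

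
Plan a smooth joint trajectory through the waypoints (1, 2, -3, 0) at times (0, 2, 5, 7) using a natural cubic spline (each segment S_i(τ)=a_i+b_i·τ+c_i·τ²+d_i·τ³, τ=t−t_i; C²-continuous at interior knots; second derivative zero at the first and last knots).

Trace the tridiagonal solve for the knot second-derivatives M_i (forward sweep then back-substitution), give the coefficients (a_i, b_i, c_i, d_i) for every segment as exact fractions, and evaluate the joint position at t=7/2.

Δ: Δ0=1/2, Δ1=-5/3, Δ2=3/2
row 1: diag=10, rhs=-13; c'=3/10, d'=-13/10
row 2: denom=10−3·3/10=91/10; d'=(19−3·-13/10)/(91/10)=229/91
back: M2=229/91
back: M1=-13/10−3/10·229/91=-187/91
M: M0=0, M1=-187/91, M2=229/91, M3=0
seg 0: a=1, c=M0/2=0, d=(M1−M0)/(6·2)=-187/1092, b=Δ0−h0·(2M0+M1)/6=647/546
seg 1: a=2, c=M1/2=-187/182, d=(M2−M1)/(6·3)=16/63, b=Δ1−h1·(2M1+M2)/6=-475/546
seg 2: a=-3, c=M2/2=229/182, d=(M3−M2)/(6·2)=-229/1092, b=Δ2−h2·(2M2+M3)/6=-97/546
t_q=7/2 → seg 1, τ=3/2; S=2+-475/546·τ+-187/182·τ²+16/63·τ³=-79/104

  seg 0: a=1 b=647/546 c=0 d=-187/1092
  seg 1: a=2 b=-475/546 c=-187/182 d=16/63
  seg 2: a=-3 b=-97/546 c=229/182 d=-229/1092
S(7/2) = -79/104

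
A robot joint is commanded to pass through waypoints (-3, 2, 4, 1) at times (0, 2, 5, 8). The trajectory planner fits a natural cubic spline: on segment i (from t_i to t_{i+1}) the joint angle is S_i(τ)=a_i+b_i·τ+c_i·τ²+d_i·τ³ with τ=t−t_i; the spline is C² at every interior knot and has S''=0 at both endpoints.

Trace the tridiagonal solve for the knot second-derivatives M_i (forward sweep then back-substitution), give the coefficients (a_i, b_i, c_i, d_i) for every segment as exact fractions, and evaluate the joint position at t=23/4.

  seg 0: a=-3 b=623/222 c=0 d=-17/222
  seg 1: a=2 b=419/222 c=-17/37 d=35/1998
  seg 2: a=4 b=-44/111 c=-67/222 d=67/1998
S(23/4) = 16799/4736

Δ: Δ0=5/2, Δ1=2/3, Δ2=-1
row 1: diag=10, rhs=-11; c'=3/10, d'=-11/10
row 2: denom=12−3·3/10=111/10; d'=(-10−3·-11/10)/(111/10)=-67/111
back: M2=-67/111
back: M1=-11/10−3/10·-67/111=-34/37
M: M0=0, M1=-34/37, M2=-67/111, M3=0
seg 0: a=-3, c=M0/2=0, d=(M1−M0)/(6·2)=-17/222, b=Δ0−h0·(2M0+M1)/6=623/222
seg 1: a=2, c=M1/2=-17/37, d=(M2−M1)/(6·3)=35/1998, b=Δ1−h1·(2M1+M2)/6=419/222
seg 2: a=4, c=M2/2=-67/222, d=(M3−M2)/(6·3)=67/1998, b=Δ2−h2·(2M2+M3)/6=-44/111
t_q=23/4 → seg 2, τ=3/4; S=4+-44/111·τ+-67/222·τ²+67/1998·τ³=16799/4736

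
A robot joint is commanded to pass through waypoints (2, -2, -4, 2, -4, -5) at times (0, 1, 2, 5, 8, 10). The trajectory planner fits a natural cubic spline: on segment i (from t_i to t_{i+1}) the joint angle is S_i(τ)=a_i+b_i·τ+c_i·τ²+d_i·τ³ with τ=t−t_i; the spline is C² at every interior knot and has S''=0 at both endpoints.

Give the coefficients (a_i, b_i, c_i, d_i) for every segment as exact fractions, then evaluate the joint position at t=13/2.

Δ: Δ0=-4, Δ1=-2, Δ2=2, Δ3=-2, Δ4=-1/2
row 1: diag=4, rhs=12; c'=1/4, d'=3
row 2: denom=8−1·1/4=31/4; d'=(24−1·3)/(31/4)=84/31
row 3: denom=12−3·12/31=336/31; d'=(-24−3·84/31)/(336/31)=-83/28
row 4: denom=10−3·31/112=1027/112; d'=(9−3·-83/28)/(1027/112)=2004/1027
back: M4=2004/1027
back: M3=-83/28−31/112·2004/1027=-3599/1027
back: M2=84/31−12/31·-3599/1027=4176/1027
back: M1=3−1/4·4176/1027=2037/1027
M: M0=0, M1=2037/1027, M2=4176/1027, M3=-3599/1027, M4=2004/1027, M5=0
seg 0: a=2, c=M0/2=0, d=(M1−M0)/(6·1)=679/2054, b=Δ0−h0·(2M0+M1)/6=-8895/2054
seg 1: a=-2, c=M1/2=2037/2054, d=(M2−M1)/(6·1)=713/2054, b=Δ1−h1·(2M1+M2)/6=-3429/1027
seg 2: a=-4, c=M2/2=2088/1027, d=(M3−M2)/(6·3)=-7775/18486, b=Δ2−h2·(2M2+M3)/6=-645/2054
seg 3: a=2, c=M3/2=-3599/2054, d=(M4−M3)/(6·3)=431/1422, b=Δ3−h3·(2M3+M4)/6=543/1027
seg 4: a=-4, c=M4/2=1002/1027, d=(M5−M4)/(6·2)=-167/1027, b=Δ4−h4·(2M4+M5)/6=-3699/2054
t_q=13/2 → seg 3, τ=3/2; S=2+543/1027·τ+-3599/2054·τ²+431/1422·τ³=-2077/16432

  seg 0: a=2 b=-8895/2054 c=0 d=679/2054
  seg 1: a=-2 b=-3429/1027 c=2037/2054 d=713/2054
  seg 2: a=-4 b=-645/2054 c=2088/1027 d=-7775/18486
  seg 3: a=2 b=543/1027 c=-3599/2054 d=431/1422
  seg 4: a=-4 b=-3699/2054 c=1002/1027 d=-167/1027
S(13/2) = -2077/16432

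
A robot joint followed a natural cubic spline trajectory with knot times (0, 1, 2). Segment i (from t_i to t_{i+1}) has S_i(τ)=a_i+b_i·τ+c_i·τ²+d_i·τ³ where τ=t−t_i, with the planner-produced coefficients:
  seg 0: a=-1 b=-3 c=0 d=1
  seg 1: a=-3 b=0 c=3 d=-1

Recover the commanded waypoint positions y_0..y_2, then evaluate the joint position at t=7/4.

y_0 = S_0(0) = a_0 = -1
y_1 = S_1(0) = a_1 = -3
y_2 = S_1(1) = -1
t_q=7/4 is in segment 1 (τ=3/4); S_1(τ)=-111/64

y_0=-1 y_1=-3 y_2=-1
S(7/4) = -111/64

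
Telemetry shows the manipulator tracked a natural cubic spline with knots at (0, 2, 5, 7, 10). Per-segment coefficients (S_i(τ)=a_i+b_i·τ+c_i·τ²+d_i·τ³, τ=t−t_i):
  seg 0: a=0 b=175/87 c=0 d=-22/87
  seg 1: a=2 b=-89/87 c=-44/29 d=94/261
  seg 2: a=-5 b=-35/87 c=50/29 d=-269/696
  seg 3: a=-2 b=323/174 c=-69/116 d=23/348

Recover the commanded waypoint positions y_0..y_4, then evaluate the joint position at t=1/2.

y_0 = S_0(0) = a_0 = 0
y_1 = S_1(0) = a_1 = 2
y_2 = S_2(0) = a_2 = -5
y_3 = S_3(0) = a_3 = -2
y_4 = S_3(3) = 0
t_q=1/2 is in segment 0 (τ=1/2); S_0(τ)=113/116

y_0=0 y_1=2 y_2=-5 y_3=-2 y_4=0
S(1/2) = 113/116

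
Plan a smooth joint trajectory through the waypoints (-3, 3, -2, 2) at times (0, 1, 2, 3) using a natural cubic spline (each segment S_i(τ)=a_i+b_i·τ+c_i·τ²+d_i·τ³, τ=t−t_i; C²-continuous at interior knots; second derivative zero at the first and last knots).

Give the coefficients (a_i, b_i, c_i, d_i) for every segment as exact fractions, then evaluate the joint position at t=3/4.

  seg 0: a=-3 b=143/15 c=0 d=-53/15
  seg 1: a=3 b=-16/15 c=-53/5 d=20/3
  seg 2: a=-2 b=-34/15 c=47/5 d=-47/15
S(3/4) = 851/320

Δ: Δ0=6, Δ1=-5, Δ2=4
row 1: diag=4, rhs=-66; c'=1/4, d'=-33/2
row 2: denom=4−1·1/4=15/4; d'=(54−1·-33/2)/(15/4)=94/5
back: M2=94/5
back: M1=-33/2−1/4·94/5=-106/5
M: M0=0, M1=-106/5, M2=94/5, M3=0
seg 0: a=-3, c=M0/2=0, d=(M1−M0)/(6·1)=-53/15, b=Δ0−h0·(2M0+M1)/6=143/15
seg 1: a=3, c=M1/2=-53/5, d=(M2−M1)/(6·1)=20/3, b=Δ1−h1·(2M1+M2)/6=-16/15
seg 2: a=-2, c=M2/2=47/5, d=(M3−M2)/(6·1)=-47/15, b=Δ2−h2·(2M2+M3)/6=-34/15
t_q=3/4 → seg 0, τ=3/4; S=-3+143/15·τ+0·τ²+-53/15·τ³=851/320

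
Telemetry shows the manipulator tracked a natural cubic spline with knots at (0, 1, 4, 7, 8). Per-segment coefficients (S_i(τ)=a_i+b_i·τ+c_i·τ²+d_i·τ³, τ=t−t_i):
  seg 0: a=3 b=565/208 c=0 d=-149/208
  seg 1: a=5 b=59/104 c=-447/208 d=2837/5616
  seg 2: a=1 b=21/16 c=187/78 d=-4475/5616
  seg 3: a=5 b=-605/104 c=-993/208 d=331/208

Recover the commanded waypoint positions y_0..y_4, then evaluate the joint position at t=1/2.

y_0 = S_0(0) = a_0 = 3
y_1 = S_1(0) = a_1 = 5
y_2 = S_2(0) = a_2 = 1
y_3 = S_3(0) = a_3 = 5
y_4 = S_3(1) = -4
t_q=1/2 is in segment 0 (τ=1/2); S_0(τ)=7103/1664

y_0=3 y_1=5 y_2=1 y_3=5 y_4=-4
S(1/2) = 7103/1664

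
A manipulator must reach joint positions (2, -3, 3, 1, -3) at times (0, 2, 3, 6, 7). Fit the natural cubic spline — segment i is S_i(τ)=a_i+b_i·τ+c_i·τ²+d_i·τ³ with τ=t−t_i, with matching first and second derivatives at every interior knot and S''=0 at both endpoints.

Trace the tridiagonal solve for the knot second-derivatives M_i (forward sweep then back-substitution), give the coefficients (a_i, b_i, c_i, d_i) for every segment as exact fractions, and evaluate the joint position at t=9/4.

Δ: Δ0=-5/2, Δ1=6, Δ2=-2/3, Δ3=-4
row 1: diag=6, rhs=51; c'=1/6, d'=17/2
row 2: denom=8−1·1/6=47/6; d'=(-40−1·17/2)/(47/6)=-291/47
row 3: denom=8−3·18/47=322/47; d'=(-20−3·-291/47)/(322/47)=-67/322
back: M3=-67/322
back: M2=-291/47−18/47·-67/322=-984/161
back: M1=17/2−1/6·-984/161=3065/322
M: M0=0, M1=3065/322, M2=-984/161, M3=-67/322, M4=0
seg 0: a=2, c=M0/2=0, d=(M1−M0)/(6·2)=3065/3864, b=Δ0−h0·(2M0+M1)/6=-2740/483
seg 1: a=-3, c=M1/2=3065/644, d=(M2−M1)/(6·1)=-719/276, b=Δ1−h1·(2M1+M2)/6=3715/966
seg 2: a=3, c=M2/2=-492/161, d=(M3−M2)/(6·3)=1901/5796, b=Δ2−h2·(2M2+M3)/6=10721/1932
seg 3: a=1, c=M3/2=-67/644, d=(M4−M3)/(6·1)=67/1932, b=Δ3−h3·(2M3+M4)/6=-3797/966
t_q=9/4 → seg 1, τ=1/4; S=-3+3715/966·τ+3065/644·τ²+-719/276·τ³=-3193/1792

  seg 0: a=2 b=-2740/483 c=0 d=3065/3864
  seg 1: a=-3 b=3715/966 c=3065/644 d=-719/276
  seg 2: a=3 b=10721/1932 c=-492/161 d=1901/5796
  seg 3: a=1 b=-3797/966 c=-67/644 d=67/1932
S(9/4) = -3193/1792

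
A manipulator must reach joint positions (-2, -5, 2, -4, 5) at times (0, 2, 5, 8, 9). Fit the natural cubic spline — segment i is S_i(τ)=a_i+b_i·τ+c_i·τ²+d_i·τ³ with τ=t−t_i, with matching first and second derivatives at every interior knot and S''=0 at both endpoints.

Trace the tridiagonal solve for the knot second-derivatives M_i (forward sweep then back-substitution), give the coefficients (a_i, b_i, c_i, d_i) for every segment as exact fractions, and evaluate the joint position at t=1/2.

Δ: Δ0=-3/2, Δ1=7/3, Δ2=-2, Δ3=9
row 1: diag=10, rhs=23; c'=3/10, d'=23/10
row 2: denom=12−3·3/10=111/10; d'=(-26−3·23/10)/(111/10)=-329/111
row 3: denom=8−3·10/37=266/37; d'=(66−3·-329/111)/(266/37)=2771/266
back: M3=2771/266
back: M2=-329/111−10/37·2771/266=-2306/399
back: M1=23/10−3/10·-2306/399=1073/266
M: M0=0, M1=1073/266, M2=-2306/399, M3=2771/266, M4=0
seg 0: a=-2, c=M0/2=0, d=(M1−M0)/(6·2)=1073/3192, b=Δ0−h0·(2M0+M1)/6=-1135/399
seg 1: a=-5, c=M1/2=1073/532, d=(M2−M1)/(6·3)=-7831/14364, b=Δ1−h1·(2M1+M2)/6=949/798
seg 2: a=2, c=M2/2=-1153/399, d=(M3−M2)/(6·3)=12925/14364, b=Δ2−h2·(2M2+M3)/6=-2281/1596
seg 3: a=-4, c=M3/2=2771/532, d=(M4−M3)/(6·1)=-2771/1596, b=Δ3−h3·(2M3+M4)/6=4411/798
t_q=1/2 → seg 0, τ=1/2; S=-2+-1135/399·τ+0·τ²+1073/3192·τ³=-28773/8512

  seg 0: a=-2 b=-1135/399 c=0 d=1073/3192
  seg 1: a=-5 b=949/798 c=1073/532 d=-7831/14364
  seg 2: a=2 b=-2281/1596 c=-1153/399 d=12925/14364
  seg 3: a=-4 b=4411/798 c=2771/532 d=-2771/1596
S(1/2) = -28773/8512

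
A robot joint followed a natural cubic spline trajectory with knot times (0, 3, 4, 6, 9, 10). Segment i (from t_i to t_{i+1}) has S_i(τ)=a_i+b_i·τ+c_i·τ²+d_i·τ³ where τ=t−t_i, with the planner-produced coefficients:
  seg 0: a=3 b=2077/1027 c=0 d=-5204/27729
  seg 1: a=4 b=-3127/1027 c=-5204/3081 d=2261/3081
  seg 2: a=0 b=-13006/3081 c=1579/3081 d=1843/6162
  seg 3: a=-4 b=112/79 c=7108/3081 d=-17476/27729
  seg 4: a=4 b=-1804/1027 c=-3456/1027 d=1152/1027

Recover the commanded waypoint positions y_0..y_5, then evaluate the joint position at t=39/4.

y_0 = S_0(0) = a_0 = 3
y_1 = S_1(0) = a_1 = 4
y_2 = S_2(0) = a_2 = 0
y_3 = S_3(0) = a_3 = -4
y_4 = S_4(0) = a_4 = 4
y_5 = S_4(1) = 0
t_q=39/4 is in segment 4 (τ=3/4); S_4(τ)=1297/1027

y_0=3 y_1=4 y_2=0 y_3=-4 y_4=4 y_5=0
S(39/4) = 1297/1027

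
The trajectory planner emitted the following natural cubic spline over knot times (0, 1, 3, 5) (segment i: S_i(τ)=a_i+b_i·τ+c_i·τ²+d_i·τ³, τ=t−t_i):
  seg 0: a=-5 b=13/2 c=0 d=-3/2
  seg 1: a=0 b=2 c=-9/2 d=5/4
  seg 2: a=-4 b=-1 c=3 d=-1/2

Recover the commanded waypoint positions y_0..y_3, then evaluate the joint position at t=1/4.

y_0=-5 y_1=0 y_2=-4 y_3=2
S(1/4) = -435/128

y_0 = S_0(0) = a_0 = -5
y_1 = S_1(0) = a_1 = 0
y_2 = S_2(0) = a_2 = -4
y_3 = S_2(2) = 2
t_q=1/4 is in segment 0 (τ=1/4); S_0(τ)=-435/128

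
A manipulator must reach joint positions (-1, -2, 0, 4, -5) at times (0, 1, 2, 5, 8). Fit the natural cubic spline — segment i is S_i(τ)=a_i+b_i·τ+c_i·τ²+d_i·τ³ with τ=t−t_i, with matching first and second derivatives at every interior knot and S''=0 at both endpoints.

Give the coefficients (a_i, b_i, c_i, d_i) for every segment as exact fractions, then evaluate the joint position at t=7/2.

Δ: Δ0=-1, Δ1=2, Δ2=4/3, Δ3=-3
row 1: diag=4, rhs=18; c'=1/4, d'=9/2
row 2: denom=8−1·1/4=31/4; d'=(-4−1·9/2)/(31/4)=-34/31
row 3: denom=12−3·12/31=336/31; d'=(-26−3·-34/31)/(336/31)=-44/21
back: M3=-44/21
back: M2=-34/31−12/31·-44/21=-2/7
back: M1=9/2−1/4·-2/7=32/7
M: M0=0, M1=32/7, M2=-2/7, M3=-44/21, M4=0
seg 0: a=-1, c=M0/2=0, d=(M1−M0)/(6·1)=16/21, b=Δ0−h0·(2M0+M1)/6=-37/21
seg 1: a=-2, c=M1/2=16/7, d=(M2−M1)/(6·1)=-17/21, b=Δ1−h1·(2M1+M2)/6=11/21
seg 2: a=0, c=M2/2=-1/7, d=(M3−M2)/(6·3)=-19/189, b=Δ2−h2·(2M2+M3)/6=8/3
seg 3: a=4, c=M3/2=-22/21, d=(M4−M3)/(6·3)=22/189, b=Δ3−h3·(2M3+M4)/6=-19/21
t_q=7/2 → seg 2, τ=3/2; S=0+8/3·τ+-1/7·τ²+-19/189·τ³=187/56

  seg 0: a=-1 b=-37/21 c=0 d=16/21
  seg 1: a=-2 b=11/21 c=16/7 d=-17/21
  seg 2: a=0 b=8/3 c=-1/7 d=-19/189
  seg 3: a=4 b=-19/21 c=-22/21 d=22/189
S(7/2) = 187/56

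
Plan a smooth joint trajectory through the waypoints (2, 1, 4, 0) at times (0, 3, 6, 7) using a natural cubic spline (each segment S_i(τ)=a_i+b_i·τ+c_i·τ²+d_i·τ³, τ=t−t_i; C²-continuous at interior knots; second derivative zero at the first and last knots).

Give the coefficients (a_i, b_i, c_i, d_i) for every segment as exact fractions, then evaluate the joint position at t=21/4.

Δ: Δ0=-1/3, Δ1=1, Δ2=-4
row 1: diag=12, rhs=8; c'=1/4, d'=2/3
row 2: denom=8−3·1/4=29/4; d'=(-30−3·2/3)/(29/4)=-128/29
back: M2=-128/29
back: M1=2/3−1/4·-128/29=154/87
M: M0=0, M1=154/87, M2=-128/29, M3=0
seg 0: a=2, c=M0/2=0, d=(M1−M0)/(6·3)=77/783, b=Δ0−h0·(2M0+M1)/6=-106/87
seg 1: a=1, c=M1/2=77/87, d=(M2−M1)/(6·3)=-269/783, b=Δ1−h1·(2M1+M2)/6=125/87
seg 2: a=4, c=M2/2=-64/29, d=(M3−M2)/(6·1)=64/87, b=Δ2−h2·(2M2+M3)/6=-220/87
t_q=21/4 → seg 1, τ=9/4; S=1+125/87·τ+77/87·τ²+-269/783·τ³=8909/1856

  seg 0: a=2 b=-106/87 c=0 d=77/783
  seg 1: a=1 b=125/87 c=77/87 d=-269/783
  seg 2: a=4 b=-220/87 c=-64/29 d=64/87
S(21/4) = 8909/1856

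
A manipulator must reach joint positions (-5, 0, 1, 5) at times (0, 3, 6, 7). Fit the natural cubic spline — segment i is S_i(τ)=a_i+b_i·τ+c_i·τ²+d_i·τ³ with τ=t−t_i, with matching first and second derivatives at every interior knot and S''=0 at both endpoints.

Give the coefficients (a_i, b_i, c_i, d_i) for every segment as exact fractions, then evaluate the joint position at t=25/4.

  seg 0: a=-5 b=70/29 c=0 d=-65/783
  seg 1: a=0 b=5/29 c=-65/87 d=209/783
  seg 2: a=1 b=84/29 c=48/29 d=-16/29
S(25/4) = 211/116

Δ: Δ0=5/3, Δ1=1/3, Δ2=4
row 1: diag=12, rhs=-8; c'=1/4, d'=-2/3
row 2: denom=8−3·1/4=29/4; d'=(22−3·-2/3)/(29/4)=96/29
back: M2=96/29
back: M1=-2/3−1/4·96/29=-130/87
M: M0=0, M1=-130/87, M2=96/29, M3=0
seg 0: a=-5, c=M0/2=0, d=(M1−M0)/(6·3)=-65/783, b=Δ0−h0·(2M0+M1)/6=70/29
seg 1: a=0, c=M1/2=-65/87, d=(M2−M1)/(6·3)=209/783, b=Δ1−h1·(2M1+M2)/6=5/29
seg 2: a=1, c=M2/2=48/29, d=(M3−M2)/(6·1)=-16/29, b=Δ2−h2·(2M2+M3)/6=84/29
t_q=25/4 → seg 2, τ=1/4; S=1+84/29·τ+48/29·τ²+-16/29·τ³=211/116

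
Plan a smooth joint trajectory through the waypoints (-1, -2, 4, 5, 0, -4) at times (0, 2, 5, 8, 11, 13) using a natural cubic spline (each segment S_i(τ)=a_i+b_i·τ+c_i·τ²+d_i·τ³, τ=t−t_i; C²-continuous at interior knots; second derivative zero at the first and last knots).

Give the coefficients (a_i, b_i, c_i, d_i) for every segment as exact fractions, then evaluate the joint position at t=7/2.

Δ: Δ0=-1/2, Δ1=2, Δ2=1/3, Δ3=-5/3, Δ4=-2
row 1: diag=10, rhs=15; c'=3/10, d'=3/2
row 2: denom=12−3·3/10=111/10; d'=(-10−3·3/2)/(111/10)=-145/111
row 3: denom=12−3·10/37=414/37; d'=(-12−3·-145/111)/(414/37)=-13/18
row 4: denom=10−3·37/138=423/46; d'=(-2−3·-13/18)/(423/46)=23/1269
back: M4=23/1269
back: M3=-13/18−37/138·23/1269=-2768/3807
back: M2=-145/111−10/37·-2768/3807=-4225/3807
back: M1=3/2−3/10·-4225/3807=2326/1269
M: M0=0, M1=2326/1269, M2=-4225/3807, M3=-2768/3807, M4=23/1269, M5=0
seg 0: a=-1, c=M0/2=0, d=(M1−M0)/(6·2)=1163/7614, b=Δ0−h0·(2M0+M1)/6=-8459/7614
seg 1: a=-2, c=M1/2=1163/1269, d=(M2−M1)/(6·3)=-11203/68526, b=Δ1−h1·(2M1+M2)/6=5497/7614
seg 2: a=4, c=M2/2=-4225/7614, d=(M3−M2)/(6·3)=31/1458, b=Δ2−h2·(2M2+M3)/6=6878/3807
seg 3: a=5, c=M3/2=-1384/3807, d=(M4−M3)/(6·3)=2837/68526, b=Δ3−h3·(2M3+M4)/6=-7223/7614
seg 4: a=0, c=M4/2=23/2538, d=(M5−M4)/(6·2)=-23/15228, b=Δ4−h4·(2M4+M5)/6=-7660/3807
t_q=7/2 → seg 1, τ=3/2; S=-2+5497/7614·τ+1163/1269·τ²+-11203/68526·τ³=4015/6768

  seg 0: a=-1 b=-8459/7614 c=0 d=1163/7614
  seg 1: a=-2 b=5497/7614 c=1163/1269 d=-11203/68526
  seg 2: a=4 b=6878/3807 c=-4225/7614 d=31/1458
  seg 3: a=5 b=-7223/7614 c=-1384/3807 d=2837/68526
  seg 4: a=0 b=-7660/3807 c=23/2538 d=-23/15228
S(7/2) = 4015/6768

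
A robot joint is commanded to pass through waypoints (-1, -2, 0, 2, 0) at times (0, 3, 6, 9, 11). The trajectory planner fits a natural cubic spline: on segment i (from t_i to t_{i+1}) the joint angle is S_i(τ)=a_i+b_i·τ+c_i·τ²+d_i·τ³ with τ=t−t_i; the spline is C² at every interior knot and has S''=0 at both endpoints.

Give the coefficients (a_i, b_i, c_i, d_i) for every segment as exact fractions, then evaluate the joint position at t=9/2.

Δ: Δ0=-1/3, Δ1=2/3, Δ2=2/3, Δ3=-1
row 1: diag=12, rhs=6; c'=1/4, d'=1/2
row 2: denom=12−3·1/4=45/4; d'=(0−3·1/2)/(45/4)=-2/15
row 3: denom=10−3·4/15=46/5; d'=(-10−3·-2/15)/(46/5)=-24/23
back: M3=-24/23
back: M2=-2/15−4/15·-24/23=10/69
back: M1=1/2−1/4·10/69=32/69
M: M0=0, M1=32/69, M2=10/69, M3=-24/23, M4=0
seg 0: a=-1, c=M0/2=0, d=(M1−M0)/(6·3)=16/621, b=Δ0−h0·(2M0+M1)/6=-13/23
seg 1: a=-2, c=M1/2=16/69, d=(M2−M1)/(6·3)=-11/621, b=Δ1−h1·(2M1+M2)/6=3/23
seg 2: a=0, c=M2/2=5/69, d=(M3−M2)/(6·3)=-41/621, b=Δ2−h2·(2M2+M3)/6=24/23
seg 3: a=2, c=M3/2=-12/23, d=(M4−M3)/(6·2)=2/23, b=Δ3−h3·(2M3+M4)/6=-7/23
t_q=9/2 → seg 1, τ=3/2; S=-2+3/23·τ+16/69·τ²+-11/621·τ³=-247/184

  seg 0: a=-1 b=-13/23 c=0 d=16/621
  seg 1: a=-2 b=3/23 c=16/69 d=-11/621
  seg 2: a=0 b=24/23 c=5/69 d=-41/621
  seg 3: a=2 b=-7/23 c=-12/23 d=2/23
S(9/2) = -247/184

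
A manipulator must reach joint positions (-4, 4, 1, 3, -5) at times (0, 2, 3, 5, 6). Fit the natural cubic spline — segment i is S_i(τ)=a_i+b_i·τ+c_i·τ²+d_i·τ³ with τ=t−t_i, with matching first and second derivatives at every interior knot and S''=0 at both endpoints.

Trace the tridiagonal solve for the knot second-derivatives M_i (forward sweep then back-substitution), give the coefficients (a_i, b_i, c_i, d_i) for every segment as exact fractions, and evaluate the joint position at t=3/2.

Δ: Δ0=4, Δ1=-3, Δ2=1, Δ3=-8
row 1: diag=6, rhs=-42; c'=1/6, d'=-7
row 2: denom=6−1·1/6=35/6; d'=(24−1·-7)/(35/6)=186/35
row 3: denom=6−2·12/35=186/35; d'=(-54−2·186/35)/(186/35)=-377/31
back: M3=-377/31
back: M2=186/35−12/35·-377/31=294/31
back: M1=-7−1/6·294/31=-266/31
M: M0=0, M1=-266/31, M2=294/31, M3=-377/31, M4=0
seg 0: a=-4, c=M0/2=0, d=(M1−M0)/(6·2)=-133/186, b=Δ0−h0·(2M0+M1)/6=638/93
seg 1: a=4, c=M1/2=-133/31, d=(M2−M1)/(6·1)=280/93, b=Δ1−h1·(2M1+M2)/6=-160/93
seg 2: a=1, c=M2/2=147/31, d=(M3−M2)/(6·2)=-671/372, b=Δ2−h2·(2M2+M3)/6=-118/93
seg 3: a=3, c=M3/2=-377/62, d=(M4−M3)/(6·1)=377/186, b=Δ3−h3·(2M3+M4)/6=-367/93
t_q=3/2 → seg 0, τ=3/2; S=-4+638/93·τ+0·τ²+-133/186·τ³=1923/496

  seg 0: a=-4 b=638/93 c=0 d=-133/186
  seg 1: a=4 b=-160/93 c=-133/31 d=280/93
  seg 2: a=1 b=-118/93 c=147/31 d=-671/372
  seg 3: a=3 b=-367/93 c=-377/62 d=377/186
S(3/2) = 1923/496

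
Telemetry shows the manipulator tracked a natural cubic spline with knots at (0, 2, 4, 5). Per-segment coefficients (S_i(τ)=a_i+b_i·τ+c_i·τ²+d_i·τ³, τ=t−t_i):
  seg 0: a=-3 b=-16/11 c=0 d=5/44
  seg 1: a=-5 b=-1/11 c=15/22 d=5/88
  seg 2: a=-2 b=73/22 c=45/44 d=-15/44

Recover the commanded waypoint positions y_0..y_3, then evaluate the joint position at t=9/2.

y_0=-3 y_1=-5 y_2=-2 y_3=2
S(9/2) = -45/352

y_0 = S_0(0) = a_0 = -3
y_1 = S_1(0) = a_1 = -5
y_2 = S_2(0) = a_2 = -2
y_3 = S_2(1) = 2
t_q=9/2 is in segment 2 (τ=1/2); S_2(τ)=-45/352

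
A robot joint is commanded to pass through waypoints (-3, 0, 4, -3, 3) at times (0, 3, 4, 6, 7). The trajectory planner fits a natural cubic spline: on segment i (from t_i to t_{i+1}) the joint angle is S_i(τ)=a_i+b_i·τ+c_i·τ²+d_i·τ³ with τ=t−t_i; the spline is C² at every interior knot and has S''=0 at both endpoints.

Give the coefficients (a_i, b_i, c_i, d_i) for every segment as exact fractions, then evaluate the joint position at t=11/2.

  seg 0: a=-3 b=-23/25 c=0 d=16/75
  seg 1: a=0 b=121/25 c=48/25 d=-69/25
  seg 2: a=4 b=2/5 c=-159/25 d=441/200
  seg 3: a=-3 b=71/50 c=687/100 d=-229/100
S(11/2) = -3629/1600

Δ: Δ0=1, Δ1=4, Δ2=-7/2, Δ3=6
row 1: diag=8, rhs=18; c'=1/8, d'=9/4
row 2: denom=6−1·1/8=47/8; d'=(-45−1·9/4)/(47/8)=-378/47
row 3: denom=6−2·16/47=250/47; d'=(57−2·-378/47)/(250/47)=687/50
back: M3=687/50
back: M2=-378/47−16/47·687/50=-318/25
back: M1=9/4−1/8·-318/25=96/25
M: M0=0, M1=96/25, M2=-318/25, M3=687/50, M4=0
seg 0: a=-3, c=M0/2=0, d=(M1−M0)/(6·3)=16/75, b=Δ0−h0·(2M0+M1)/6=-23/25
seg 1: a=0, c=M1/2=48/25, d=(M2−M1)/(6·1)=-69/25, b=Δ1−h1·(2M1+M2)/6=121/25
seg 2: a=4, c=M2/2=-159/25, d=(M3−M2)/(6·2)=441/200, b=Δ2−h2·(2M2+M3)/6=2/5
seg 3: a=-3, c=M3/2=687/100, d=(M4−M3)/(6·1)=-229/100, b=Δ3−h3·(2M3+M4)/6=71/50
t_q=11/2 → seg 2, τ=3/2; S=4+2/5·τ+-159/25·τ²+441/200·τ³=-3629/1600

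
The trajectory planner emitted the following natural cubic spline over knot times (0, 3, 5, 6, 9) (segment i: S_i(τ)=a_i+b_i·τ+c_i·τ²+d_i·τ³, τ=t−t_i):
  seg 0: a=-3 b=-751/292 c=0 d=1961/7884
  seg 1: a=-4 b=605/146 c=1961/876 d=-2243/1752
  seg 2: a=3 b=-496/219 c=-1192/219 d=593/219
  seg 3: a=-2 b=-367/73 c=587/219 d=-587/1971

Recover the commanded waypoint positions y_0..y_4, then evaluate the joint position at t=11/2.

y_0 = S_0(0) = a_0 = -3
y_1 = S_1(0) = a_1 = -4
y_2 = S_2(0) = a_2 = 3
y_3 = S_3(0) = a_3 = -2
y_4 = S_3(3) = -1
t_q=11/2 is in segment 2 (τ=1/2); S_2(τ)=1481/1752

y_0=-3 y_1=-4 y_2=3 y_3=-2 y_4=-1
S(11/2) = 1481/1752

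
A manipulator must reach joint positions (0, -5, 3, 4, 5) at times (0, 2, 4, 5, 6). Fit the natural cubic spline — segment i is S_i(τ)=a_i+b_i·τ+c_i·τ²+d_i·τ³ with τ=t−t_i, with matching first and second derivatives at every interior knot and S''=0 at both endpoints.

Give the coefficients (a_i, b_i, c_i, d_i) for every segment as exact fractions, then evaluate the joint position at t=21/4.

  seg 0: a=0 b=-767/168 c=0 d=347/672
  seg 1: a=-5 b=137/84 c=347/112 d=-643/672
  seg 2: a=3 b=61/24 c=-37/14 d=185/168
  seg 3: a=4 b=47/84 c=37/56 d=-37/168
S(21/4) = 2139/512

Δ: Δ0=-5/2, Δ1=4, Δ2=1, Δ3=1
row 1: diag=8, rhs=39; c'=1/4, d'=39/8
row 2: denom=6−2·1/4=11/2; d'=(-18−2·39/8)/(11/2)=-111/22
row 3: denom=4−1·2/11=42/11; d'=(0−1·-111/22)/(42/11)=37/28
back: M3=37/28
back: M2=-111/22−2/11·37/28=-37/7
back: M1=39/8−1/4·-37/7=347/56
M: M0=0, M1=347/56, M2=-37/7, M3=37/28, M4=0
seg 0: a=0, c=M0/2=0, d=(M1−M0)/(6·2)=347/672, b=Δ0−h0·(2M0+M1)/6=-767/168
seg 1: a=-5, c=M1/2=347/112, d=(M2−M1)/(6·2)=-643/672, b=Δ1−h1·(2M1+M2)/6=137/84
seg 2: a=3, c=M2/2=-37/14, d=(M3−M2)/(6·1)=185/168, b=Δ2−h2·(2M2+M3)/6=61/24
seg 3: a=4, c=M3/2=37/56, d=(M4−M3)/(6·1)=-37/168, b=Δ3−h3·(2M3+M4)/6=47/84
t_q=21/4 → seg 3, τ=1/4; S=4+47/84·τ+37/56·τ²+-37/168·τ³=2139/512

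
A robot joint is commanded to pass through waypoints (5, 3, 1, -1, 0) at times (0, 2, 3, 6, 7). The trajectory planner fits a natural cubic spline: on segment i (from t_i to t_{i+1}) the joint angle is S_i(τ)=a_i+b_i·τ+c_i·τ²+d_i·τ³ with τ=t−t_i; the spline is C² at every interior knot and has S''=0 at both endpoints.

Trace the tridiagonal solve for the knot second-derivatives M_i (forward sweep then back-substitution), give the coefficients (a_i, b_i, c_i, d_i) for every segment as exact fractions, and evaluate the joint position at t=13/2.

Δ: Δ0=-1, Δ1=-2, Δ2=-2/3, Δ3=1
row 1: diag=6, rhs=-6; c'=1/6, d'=-1
row 2: denom=8−1·1/6=47/6; d'=(8−1·-1)/(47/6)=54/47
row 3: denom=8−3·18/47=322/47; d'=(10−3·54/47)/(322/47)=22/23
back: M3=22/23
back: M2=54/47−18/47·22/23=18/23
back: M1=-1−1/6·18/23=-26/23
M: M0=0, M1=-26/23, M2=18/23, M3=22/23, M4=0
seg 0: a=5, c=M0/2=0, d=(M1−M0)/(6·2)=-13/138, b=Δ0−h0·(2M0+M1)/6=-43/69
seg 1: a=3, c=M1/2=-13/23, d=(M2−M1)/(6·1)=22/69, b=Δ1−h1·(2M1+M2)/6=-121/69
seg 2: a=1, c=M2/2=9/23, d=(M3−M2)/(6·3)=2/207, b=Δ2−h2·(2M2+M3)/6=-133/69
seg 3: a=-1, c=M3/2=11/23, d=(M4−M3)/(6·1)=-11/69, b=Δ3−h3·(2M3+M4)/6=47/69
t_q=13/2 → seg 3, τ=1/2; S=-1+47/69·τ+11/23·τ²+-11/69·τ³=-103/184

  seg 0: a=5 b=-43/69 c=0 d=-13/138
  seg 1: a=3 b=-121/69 c=-13/23 d=22/69
  seg 2: a=1 b=-133/69 c=9/23 d=2/207
  seg 3: a=-1 b=47/69 c=11/23 d=-11/69
S(13/2) = -103/184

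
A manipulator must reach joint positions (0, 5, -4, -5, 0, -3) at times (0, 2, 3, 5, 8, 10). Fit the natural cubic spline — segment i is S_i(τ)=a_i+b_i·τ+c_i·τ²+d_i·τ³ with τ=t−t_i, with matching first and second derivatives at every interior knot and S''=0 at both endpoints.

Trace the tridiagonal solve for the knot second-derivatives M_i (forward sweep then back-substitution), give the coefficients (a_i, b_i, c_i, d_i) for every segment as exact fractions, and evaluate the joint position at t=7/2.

  seg 0: a=0 b=122537/17670 c=0 d=-39181/35340
  seg 1: a=5 b=-112549/17670 c=-39181/5890 d=35531/8835
  seg 2: a=-4 b=-134449/17670 c=31881/5890 d=-8209/8835
  seg 3: a=-5 b=51107/17670 c=-191/1178 d=-2177/26505
  seg 4: a=0 b=-5269/17670 c=-5309/5890 d=5309/35340
S(7/2) = -19341/2945

Δ: Δ0=5/2, Δ1=-9, Δ2=-1/2, Δ3=5/3, Δ4=-3/2
row 1: diag=6, rhs=-69; c'=1/6, d'=-23/2
row 2: denom=6−1·1/6=35/6; d'=(51−1·-23/2)/(35/6)=75/7
row 3: denom=10−2·12/35=326/35; d'=(13−2·75/7)/(326/35)=-295/326
row 4: denom=10−3·105/326=2945/326; d'=(-19−3·-295/326)/(2945/326)=-5309/2945
back: M4=-5309/2945
back: M3=-295/326−105/326·-5309/2945=-191/589
back: M2=75/7−12/35·-191/589=31881/2945
back: M1=-23/2−1/6·31881/2945=-39181/2945
M: M0=0, M1=-39181/2945, M2=31881/2945, M3=-191/589, M4=-5309/2945, M5=0
seg 0: a=0, c=M0/2=0, d=(M1−M0)/(6·2)=-39181/35340, b=Δ0−h0·(2M0+M1)/6=122537/17670
seg 1: a=5, c=M1/2=-39181/5890, d=(M2−M1)/(6·1)=35531/8835, b=Δ1−h1·(2M1+M2)/6=-112549/17670
seg 2: a=-4, c=M2/2=31881/5890, d=(M3−M2)/(6·2)=-8209/8835, b=Δ2−h2·(2M2+M3)/6=-134449/17670
seg 3: a=-5, c=M3/2=-191/1178, d=(M4−M3)/(6·3)=-2177/26505, b=Δ3−h3·(2M3+M4)/6=51107/17670
seg 4: a=0, c=M4/2=-5309/5890, d=(M5−M4)/(6·2)=5309/35340, b=Δ4−h4·(2M4+M5)/6=-5269/17670
t_q=7/2 → seg 2, τ=1/2; S=-4+-134449/17670·τ+31881/5890·τ²+-8209/8835·τ³=-19341/2945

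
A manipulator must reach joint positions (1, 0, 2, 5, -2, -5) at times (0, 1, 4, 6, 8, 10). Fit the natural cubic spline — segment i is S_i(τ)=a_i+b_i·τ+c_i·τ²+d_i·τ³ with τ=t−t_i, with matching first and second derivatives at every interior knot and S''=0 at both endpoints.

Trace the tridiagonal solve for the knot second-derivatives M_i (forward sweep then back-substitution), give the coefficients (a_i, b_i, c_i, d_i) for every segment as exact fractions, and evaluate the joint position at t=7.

Δ: Δ0=-1, Δ1=2/3, Δ2=3/2, Δ3=-7/2, Δ4=-3/2
row 1: diag=8, rhs=10; c'=3/8, d'=5/4
row 2: denom=10−3·3/8=71/8; d'=(5−3·5/4)/(71/8)=10/71
row 3: denom=8−2·16/71=536/71; d'=(-30−2·10/71)/(536/71)=-1075/268
row 4: denom=8−2·71/268=1001/134; d'=(12−2·-1075/268)/(1001/134)=2683/1001
back: M4=2683/1001
back: M3=-1075/268−71/268·2683/1001=-4726/1001
back: M2=10/71−16/71·-4726/1001=1206/1001
back: M1=5/4−3/8·1206/1001=799/1001
M: M0=0, M1=799/1001, M2=1206/1001, M3=-4726/1001, M4=2683/1001, M5=0
seg 0: a=1, c=M0/2=0, d=(M1−M0)/(6·1)=799/6006, b=Δ0−h0·(2M0+M1)/6=-6805/6006
seg 1: a=0, c=M1/2=799/2002, d=(M2−M1)/(6·3)=37/1638, b=Δ1−h1·(2M1+M2)/6=-2204/3003
seg 2: a=2, c=M2/2=603/1001, d=(M3−M2)/(6·2)=-1483/3003, b=Δ2−h2·(2M2+M3)/6=1049/462
seg 3: a=5, c=M3/2=-2363/1001, d=(M4−M3)/(6·2)=7409/12012, b=Δ3−h3·(2M3+M4)/6=-1069/858
seg 4: a=-2, c=M4/2=2683/2002, d=(M5−M4)/(6·2)=-2683/12012, b=Δ4−h4·(2M4+M5)/6=-19741/6006
t_q=7 → seg 3, τ=1; S=5+-1069/858·τ+-2363/1001·τ²+7409/12012·τ³=8049/4004

  seg 0: a=1 b=-6805/6006 c=0 d=799/6006
  seg 1: a=0 b=-2204/3003 c=799/2002 d=37/1638
  seg 2: a=2 b=1049/462 c=603/1001 d=-1483/3003
  seg 3: a=5 b=-1069/858 c=-2363/1001 d=7409/12012
  seg 4: a=-2 b=-19741/6006 c=2683/2002 d=-2683/12012
S(7) = 8049/4004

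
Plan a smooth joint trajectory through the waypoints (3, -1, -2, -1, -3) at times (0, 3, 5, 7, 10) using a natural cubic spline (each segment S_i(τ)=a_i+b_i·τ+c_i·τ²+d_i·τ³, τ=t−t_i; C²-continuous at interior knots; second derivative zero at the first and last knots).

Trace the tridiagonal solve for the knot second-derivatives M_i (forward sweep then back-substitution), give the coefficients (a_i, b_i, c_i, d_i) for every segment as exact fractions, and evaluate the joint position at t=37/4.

Δ: Δ0=-4/3, Δ1=-1/2, Δ2=1/2, Δ3=-2/3
row 1: diag=10, rhs=5; c'=1/5, d'=1/2
row 2: denom=8−2·1/5=38/5; d'=(6−2·1/2)/(38/5)=25/38
row 3: denom=10−2·5/19=180/19; d'=(-7−2·25/38)/(180/19)=-79/90
back: M3=-79/90
back: M2=25/38−5/19·-79/90=8/9
back: M1=1/2−1/5·8/9=29/90
M: M0=0, M1=29/90, M2=8/9, M3=-79/90, M4=0
seg 0: a=3, c=M0/2=0, d=(M1−M0)/(6·3)=29/1620, b=Δ0−h0·(2M0+M1)/6=-269/180
seg 1: a=-1, c=M1/2=29/180, d=(M2−M1)/(6·2)=17/360, b=Δ1−h1·(2M1+M2)/6=-91/90
seg 2: a=-2, c=M2/2=4/9, d=(M3−M2)/(6·2)=-53/360, b=Δ2−h2·(2M2+M3)/6=1/5
seg 3: a=-1, c=M3/2=-79/180, d=(M4−M3)/(6·3)=79/1620, b=Δ3−h3·(2M3+M4)/6=19/90
t_q=37/4 → seg 3, τ=9/4; S=-1+19/90·τ+-79/180·τ²+79/1620·τ³=-561/256

  seg 0: a=3 b=-269/180 c=0 d=29/1620
  seg 1: a=-1 b=-91/90 c=29/180 d=17/360
  seg 2: a=-2 b=1/5 c=4/9 d=-53/360
  seg 3: a=-1 b=19/90 c=-79/180 d=79/1620
S(37/4) = -561/256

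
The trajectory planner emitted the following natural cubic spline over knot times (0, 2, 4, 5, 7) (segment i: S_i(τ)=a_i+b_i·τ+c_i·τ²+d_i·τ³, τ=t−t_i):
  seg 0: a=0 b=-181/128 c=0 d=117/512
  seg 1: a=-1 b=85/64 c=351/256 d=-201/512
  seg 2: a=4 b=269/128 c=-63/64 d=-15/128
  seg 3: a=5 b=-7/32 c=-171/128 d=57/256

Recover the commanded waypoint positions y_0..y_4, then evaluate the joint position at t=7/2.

y_0=0 y_1=-1 y_2=4 y_3=5 y_4=1
S(7/2) = 11273/4096

y_0 = S_0(0) = a_0 = 0
y_1 = S_1(0) = a_1 = -1
y_2 = S_2(0) = a_2 = 4
y_3 = S_3(0) = a_3 = 5
y_4 = S_3(2) = 1
t_q=7/2 is in segment 1 (τ=3/2); S_1(τ)=11273/4096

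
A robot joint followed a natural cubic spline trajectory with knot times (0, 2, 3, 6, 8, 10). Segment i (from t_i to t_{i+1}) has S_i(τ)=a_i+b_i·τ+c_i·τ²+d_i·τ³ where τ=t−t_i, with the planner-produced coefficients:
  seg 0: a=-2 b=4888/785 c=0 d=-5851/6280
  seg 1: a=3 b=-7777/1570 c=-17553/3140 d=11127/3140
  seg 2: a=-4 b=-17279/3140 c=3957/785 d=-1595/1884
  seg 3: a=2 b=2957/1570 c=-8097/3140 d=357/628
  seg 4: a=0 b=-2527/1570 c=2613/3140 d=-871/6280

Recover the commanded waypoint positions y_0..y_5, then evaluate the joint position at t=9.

y_0=-2 y_1=3 y_2=-4 y_3=2 y_4=0 y_5=-1
S(9) = -5753/6280

y_0 = S_0(0) = a_0 = -2
y_1 = S_1(0) = a_1 = 3
y_2 = S_2(0) = a_2 = -4
y_3 = S_3(0) = a_3 = 2
y_4 = S_4(0) = a_4 = 0
y_5 = S_4(2) = -1
t_q=9 is in segment 4 (τ=1); S_4(τ)=-5753/6280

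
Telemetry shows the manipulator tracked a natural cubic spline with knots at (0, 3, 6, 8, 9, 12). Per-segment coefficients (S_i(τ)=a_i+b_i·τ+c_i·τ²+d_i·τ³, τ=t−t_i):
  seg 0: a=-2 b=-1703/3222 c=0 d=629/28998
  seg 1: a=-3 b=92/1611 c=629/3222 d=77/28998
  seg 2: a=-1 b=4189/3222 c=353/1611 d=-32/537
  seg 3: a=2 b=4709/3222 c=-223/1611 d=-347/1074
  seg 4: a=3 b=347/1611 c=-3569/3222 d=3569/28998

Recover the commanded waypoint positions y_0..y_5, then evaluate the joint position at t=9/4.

y_0 = S_0(0) = a_0 = -2
y_1 = S_1(0) = a_1 = -3
y_2 = S_2(0) = a_2 = -1
y_3 = S_3(0) = a_3 = 2
y_4 = S_4(0) = a_4 = 3
y_5 = S_4(3) = -3
t_q=9/4 is in segment 0 (τ=9/4); S_0(τ)=-67411/22912

y_0=-2 y_1=-3 y_2=-1 y_3=2 y_4=3 y_5=-3
S(9/4) = -67411/22912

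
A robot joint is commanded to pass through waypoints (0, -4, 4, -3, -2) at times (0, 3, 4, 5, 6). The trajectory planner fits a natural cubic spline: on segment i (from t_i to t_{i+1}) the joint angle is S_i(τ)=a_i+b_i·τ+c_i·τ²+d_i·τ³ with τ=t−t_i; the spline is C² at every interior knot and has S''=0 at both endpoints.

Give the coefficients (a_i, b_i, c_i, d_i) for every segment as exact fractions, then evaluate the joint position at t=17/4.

  seg 0: a=0 b=-584/87 c=0 d=52/87
  seg 1: a=-4 b=820/87 c=156/29 d=-592/87
  seg 2: a=4 b=-20/87 c=-436/29 d=719/87
  seg 3: a=-3 b=-479/87 c=283/29 d=-283/87
S(17/4) = 5813/1856

Δ: Δ0=-4/3, Δ1=8, Δ2=-7, Δ3=1
row 1: diag=8, rhs=56; c'=1/8, d'=7
row 2: denom=4−1·1/8=31/8; d'=(-90−1·7)/(31/8)=-776/31
row 3: denom=4−1·8/31=116/31; d'=(48−1·-776/31)/(116/31)=566/29
back: M3=566/29
back: M2=-776/31−8/31·566/29=-872/29
back: M1=7−1/8·-872/29=312/29
M: M0=0, M1=312/29, M2=-872/29, M3=566/29, M4=0
seg 0: a=0, c=M0/2=0, d=(M1−M0)/(6·3)=52/87, b=Δ0−h0·(2M0+M1)/6=-584/87
seg 1: a=-4, c=M1/2=156/29, d=(M2−M1)/(6·1)=-592/87, b=Δ1−h1·(2M1+M2)/6=820/87
seg 2: a=4, c=M2/2=-436/29, d=(M3−M2)/(6·1)=719/87, b=Δ2−h2·(2M2+M3)/6=-20/87
seg 3: a=-3, c=M3/2=283/29, d=(M4−M3)/(6·1)=-283/87, b=Δ3−h3·(2M3+M4)/6=-479/87
t_q=17/4 → seg 2, τ=1/4; S=4+-20/87·τ+-436/29·τ²+719/87·τ³=5813/1856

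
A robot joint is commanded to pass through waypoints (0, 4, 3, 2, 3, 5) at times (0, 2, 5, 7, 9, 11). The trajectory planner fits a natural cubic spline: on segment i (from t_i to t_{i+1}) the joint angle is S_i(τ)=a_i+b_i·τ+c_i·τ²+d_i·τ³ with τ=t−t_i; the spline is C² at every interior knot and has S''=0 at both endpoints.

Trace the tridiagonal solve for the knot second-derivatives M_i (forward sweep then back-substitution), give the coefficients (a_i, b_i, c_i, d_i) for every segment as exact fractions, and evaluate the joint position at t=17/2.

  seg 0: a=0 b=1918/771 c=0 d=-94/771
  seg 1: a=4 b=790/771 c=-188/257 d=215/2313
  seg 2: a=3 b=-659/771 c=27/257 d=223/6168
  seg 3: a=2 b=-1/1542 c=331/1028 d=-221/6168
  seg 4: a=3 b=661/771 c=55/514 d=-55/3084
S(17/2) = 42807/16448

Δ: Δ0=2, Δ1=-1/3, Δ2=-1/2, Δ3=1/2, Δ4=1
row 1: diag=10, rhs=-14; c'=3/10, d'=-7/5
row 2: denom=10−3·3/10=91/10; d'=(-1−3·-7/5)/(91/10)=32/91
row 3: denom=8−2·20/91=688/91; d'=(6−2·32/91)/(688/91)=241/344
row 4: denom=8−2·91/344=1285/172; d'=(3−2·241/344)/(1285/172)=55/257
back: M4=55/257
back: M3=241/344−91/344·55/257=331/514
back: M2=32/91−20/91·331/514=54/257
back: M1=-7/5−3/10·54/257=-376/257
M: M0=0, M1=-376/257, M2=54/257, M3=331/514, M4=55/257, M5=0
seg 0: a=0, c=M0/2=0, d=(M1−M0)/(6·2)=-94/771, b=Δ0−h0·(2M0+M1)/6=1918/771
seg 1: a=4, c=M1/2=-188/257, d=(M2−M1)/(6·3)=215/2313, b=Δ1−h1·(2M1+M2)/6=790/771
seg 2: a=3, c=M2/2=27/257, d=(M3−M2)/(6·2)=223/6168, b=Δ2−h2·(2M2+M3)/6=-659/771
seg 3: a=2, c=M3/2=331/1028, d=(M4−M3)/(6·2)=-221/6168, b=Δ3−h3·(2M3+M4)/6=-1/1542
seg 4: a=3, c=M4/2=55/514, d=(M5−M4)/(6·2)=-55/3084, b=Δ4−h4·(2M4+M5)/6=661/771
t_q=17/2 → seg 3, τ=3/2; S=2+-1/1542·τ+331/1028·τ²+-221/6168·τ³=42807/16448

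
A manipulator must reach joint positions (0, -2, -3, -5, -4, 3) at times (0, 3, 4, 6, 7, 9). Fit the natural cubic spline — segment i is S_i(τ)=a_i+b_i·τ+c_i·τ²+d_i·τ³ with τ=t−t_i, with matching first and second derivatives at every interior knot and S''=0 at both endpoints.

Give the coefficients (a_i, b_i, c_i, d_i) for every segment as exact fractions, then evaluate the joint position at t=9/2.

Δ: Δ0=-2/3, Δ1=-1, Δ2=-1, Δ3=1, Δ4=7/2
row 1: diag=8, rhs=-2; c'=1/8, d'=-1/4
row 2: denom=6−1·1/8=47/8; d'=(0−1·-1/4)/(47/8)=2/47
row 3: denom=6−2·16/47=250/47; d'=(12−2·2/47)/(250/47)=56/25
row 4: denom=6−1·47/250=1453/250; d'=(15−1·56/25)/(1453/250)=3190/1453
back: M4=3190/1453
back: M3=56/25−47/250·3190/1453=2655/1453
back: M2=2/47−16/47·2655/1453=-842/1453
back: M1=-1/4−1/8·-842/1453=-258/1453
M: M0=0, M1=-258/1453, M2=-842/1453, M3=2655/1453, M4=3190/1453, M5=0
seg 0: a=0, c=M0/2=0, d=(M1−M0)/(6·3)=-43/4359, b=Δ0−h0·(2M0+M1)/6=-2519/4359
seg 1: a=-2, c=M1/2=-129/1453, d=(M2−M1)/(6·1)=-292/4359, b=Δ1−h1·(2M1+M2)/6=-3680/4359
seg 2: a=-3, c=M2/2=-421/1453, d=(M3−M2)/(6·2)=3497/17436, b=Δ2−h2·(2M2+M3)/6=-5330/4359
seg 3: a=-5, c=M3/2=2655/2906, d=(M4−M3)/(6·1)=535/8718, b=Δ3−h3·(2M3+M4)/6=109/4359
seg 4: a=-4, c=M4/2=1595/1453, d=(M5−M4)/(6·2)=-1595/8718, b=Δ4−h4·(2M4+M5)/6=17753/8718
t_q=9/2 → seg 2, τ=1/2; S=-3+-5330/4359·τ+-421/1453·τ²+3497/17436·τ³=-170117/46496

  seg 0: a=0 b=-2519/4359 c=0 d=-43/4359
  seg 1: a=-2 b=-3680/4359 c=-129/1453 d=-292/4359
  seg 2: a=-3 b=-5330/4359 c=-421/1453 d=3497/17436
  seg 3: a=-5 b=109/4359 c=2655/2906 d=535/8718
  seg 4: a=-4 b=17753/8718 c=1595/1453 d=-1595/8718
S(9/2) = -170117/46496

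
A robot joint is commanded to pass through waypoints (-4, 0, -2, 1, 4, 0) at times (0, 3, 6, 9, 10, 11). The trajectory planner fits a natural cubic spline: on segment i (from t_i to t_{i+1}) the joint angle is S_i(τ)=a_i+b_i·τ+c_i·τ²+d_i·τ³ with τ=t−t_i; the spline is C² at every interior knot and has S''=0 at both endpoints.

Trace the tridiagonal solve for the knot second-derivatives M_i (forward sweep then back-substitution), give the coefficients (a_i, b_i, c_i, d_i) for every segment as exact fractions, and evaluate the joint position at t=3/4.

  seg 0: a=-4 b=2360/1251 c=0 d=-692/11259
  seg 1: a=0 b=284/1251 c=-692/1251 d=958/11259
  seg 2: a=-2 b=-994/1251 c=266/1251 d=1447/11259
  seg 3: a=1 b=4943/1251 c=571/417 d=-2903/1251
  seg 4: a=4 b=-340/1251 c=-2332/417 d=2332/1251
S(3/4) = -5807/2224

Δ: Δ0=4/3, Δ1=-2/3, Δ2=1, Δ3=3, Δ4=-4
row 1: diag=12, rhs=-12; c'=1/4, d'=-1
row 2: denom=12−3·1/4=45/4; d'=(10−3·-1)/(45/4)=52/45
row 3: denom=8−3·4/15=36/5; d'=(12−3·52/45)/(36/5)=32/27
row 4: denom=4−1·5/36=139/36; d'=(-42−1·32/27)/(139/36)=-4664/417
back: M4=-4664/417
back: M3=32/27−5/36·-4664/417=1142/417
back: M2=52/45−4/15·1142/417=532/1251
back: M1=-1−1/4·532/1251=-1384/1251
M: M0=0, M1=-1384/1251, M2=532/1251, M3=1142/417, M4=-4664/417, M5=0
seg 0: a=-4, c=M0/2=0, d=(M1−M0)/(6·3)=-692/11259, b=Δ0−h0·(2M0+M1)/6=2360/1251
seg 1: a=0, c=M1/2=-692/1251, d=(M2−M1)/(6·3)=958/11259, b=Δ1−h1·(2M1+M2)/6=284/1251
seg 2: a=-2, c=M2/2=266/1251, d=(M3−M2)/(6·3)=1447/11259, b=Δ2−h2·(2M2+M3)/6=-994/1251
seg 3: a=1, c=M3/2=571/417, d=(M4−M3)/(6·1)=-2903/1251, b=Δ3−h3·(2M3+M4)/6=4943/1251
seg 4: a=4, c=M4/2=-2332/417, d=(M5−M4)/(6·1)=2332/1251, b=Δ4−h4·(2M4+M5)/6=-340/1251
t_q=3/4 → seg 0, τ=3/4; S=-4+2360/1251·τ+0·τ²+-692/11259·τ³=-5807/2224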